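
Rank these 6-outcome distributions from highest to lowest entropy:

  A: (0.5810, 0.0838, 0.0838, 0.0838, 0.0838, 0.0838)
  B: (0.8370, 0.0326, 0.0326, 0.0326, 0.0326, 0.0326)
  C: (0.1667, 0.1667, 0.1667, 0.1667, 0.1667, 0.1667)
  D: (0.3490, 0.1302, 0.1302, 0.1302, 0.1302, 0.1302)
C > D > A > B

Key insight: Entropy is maximized by uniform distributions and minimized by concentrated distributions.

Entropies:
  H(A) = 1.9539 bits
  H(B) = 1.0199 bits
  H(C) = 2.5850 bits
  H(D) = 2.4447 bits

Ranking: C > D > A > B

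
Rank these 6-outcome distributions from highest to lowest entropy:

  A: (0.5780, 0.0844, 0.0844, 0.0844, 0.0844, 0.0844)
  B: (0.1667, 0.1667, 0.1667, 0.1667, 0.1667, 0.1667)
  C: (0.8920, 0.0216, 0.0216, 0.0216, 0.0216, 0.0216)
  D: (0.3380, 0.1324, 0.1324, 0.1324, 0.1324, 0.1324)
B > D > A > C

Key insight: Entropy is maximized by uniform distributions and minimized by concentrated distributions.

Entropies:
  H(A) = 1.9622 bits
  H(B) = 2.5850 bits
  H(C) = 0.7446 bits
  H(D) = 2.4600 bits

Ranking: B > D > A > C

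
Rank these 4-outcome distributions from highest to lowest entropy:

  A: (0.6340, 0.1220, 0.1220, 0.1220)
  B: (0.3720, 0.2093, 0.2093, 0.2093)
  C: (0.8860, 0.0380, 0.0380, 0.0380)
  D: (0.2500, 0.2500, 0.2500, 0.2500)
D > B > A > C

Key insight: Entropy is maximized by uniform distributions and minimized by concentrated distributions.

Entropies:
  H(A) = 1.5276 bits
  H(B) = 1.9476 bits
  H(C) = 0.6926 bits
  H(D) = 2.0000 bits

Ranking: D > B > A > C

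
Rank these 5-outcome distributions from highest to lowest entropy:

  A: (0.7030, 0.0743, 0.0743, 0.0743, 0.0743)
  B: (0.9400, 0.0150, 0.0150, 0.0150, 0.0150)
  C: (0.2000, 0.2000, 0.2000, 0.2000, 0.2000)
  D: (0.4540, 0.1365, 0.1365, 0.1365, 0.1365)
C > D > A > B

Key insight: Entropy is maximized by uniform distributions and minimized by concentrated distributions.

Entropies:
  H(A) = 1.4716 bits
  H(B) = 0.4474 bits
  H(C) = 2.3219 bits
  H(D) = 2.0859 bits

Ranking: C > D > A > B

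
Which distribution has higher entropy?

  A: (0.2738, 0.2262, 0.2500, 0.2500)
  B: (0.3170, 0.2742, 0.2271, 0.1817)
A

Both distributions are close to uniform, making this a harder comparison.

H(A) = 1.9967 bits
H(B) = 1.9700 bits

The distribution closer to uniform has higher entropy.
Answer: A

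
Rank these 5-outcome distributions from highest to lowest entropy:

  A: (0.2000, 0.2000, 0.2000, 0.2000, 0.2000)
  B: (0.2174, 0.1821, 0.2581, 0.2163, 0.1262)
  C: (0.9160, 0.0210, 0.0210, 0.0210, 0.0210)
A > B > C

Key insight: Entropy is maximized by uniform distributions and minimized by concentrated distributions.

- Uniform distributions have maximum entropy log₂(5) = 2.3219 bits
- The more "peaked" or concentrated a distribution, the lower its entropy

Entropies:
  H(A) = 2.3219 bits
  H(B) = 2.2850 bits
  H(C) = 0.5841 bits

Ranking: A > B > C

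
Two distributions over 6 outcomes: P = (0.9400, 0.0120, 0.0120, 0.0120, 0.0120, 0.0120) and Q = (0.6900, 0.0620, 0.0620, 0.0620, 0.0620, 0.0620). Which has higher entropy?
Q

P is highly concentrated on one outcome (94%), making it nearly deterministic. Q spreads its mass more evenly (max 69%). The more spread-out distribution has higher entropy: H(P) ≈ 0.467 bits, H(Q) ≈ 1.613 bits.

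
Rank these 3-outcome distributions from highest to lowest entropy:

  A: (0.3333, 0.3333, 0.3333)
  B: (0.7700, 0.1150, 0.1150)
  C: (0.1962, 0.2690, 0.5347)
A > C > B

Key insight: Entropy is maximized by uniform distributions and minimized by concentrated distributions.

- Uniform distributions have maximum entropy log₂(3) = 1.5850 bits
- The more "peaked" or concentrated a distribution, the lower its entropy

Entropies:
  H(A) = 1.5850 bits
  H(B) = 1.0080 bits
  H(C) = 1.4535 bits

Ranking: A > C > B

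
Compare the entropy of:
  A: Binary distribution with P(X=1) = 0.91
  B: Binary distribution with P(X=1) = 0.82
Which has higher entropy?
B

For binary distributions, entropy is maximized at p=0.5 and decreases as p moves toward 0 or 1.

H(A) = H(0.91) = 0.4365 bits
H(B) = H(0.82) = 0.6801 bits

Distribution B (p=0.82) is closer to uniform (p=0.5), so it has higher entropy.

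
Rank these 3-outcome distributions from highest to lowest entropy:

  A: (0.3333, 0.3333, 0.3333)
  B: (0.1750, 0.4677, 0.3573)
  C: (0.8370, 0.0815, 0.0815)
A > B > C

Key insight: Entropy is maximized by uniform distributions and minimized by concentrated distributions.

- Uniform distributions have maximum entropy log₂(3) = 1.5850 bits
- The more "peaked" or concentrated a distribution, the lower its entropy

Entropies:
  H(A) = 1.5850 bits
  H(B) = 1.4833 bits
  H(C) = 0.8044 bits

Ranking: A > B > C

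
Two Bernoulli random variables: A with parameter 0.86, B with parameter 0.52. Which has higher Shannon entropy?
B

For binary distributions, entropy is maximized at p=0.5 and decreases as p moves toward 0 or 1.

H(A) = H(0.86) = 0.5842 bits
H(B) = H(0.52) = 0.9988 bits

Distribution B (p=0.52) is closer to uniform (p=0.5), so it has higher entropy.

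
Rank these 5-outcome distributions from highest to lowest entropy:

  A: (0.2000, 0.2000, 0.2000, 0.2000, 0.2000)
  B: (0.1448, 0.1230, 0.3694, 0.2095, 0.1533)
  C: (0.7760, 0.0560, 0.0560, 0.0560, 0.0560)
A > B > C

Key insight: Entropy is maximized by uniform distributions and minimized by concentrated distributions.

- Uniform distributions have maximum entropy log₂(5) = 2.3219 bits
- The more "peaked" or concentrated a distribution, the lower its entropy

Entropies:
  H(A) = 2.3219 bits
  H(B) = 2.1934 bits
  H(C) = 1.2154 bits

Ranking: A > B > C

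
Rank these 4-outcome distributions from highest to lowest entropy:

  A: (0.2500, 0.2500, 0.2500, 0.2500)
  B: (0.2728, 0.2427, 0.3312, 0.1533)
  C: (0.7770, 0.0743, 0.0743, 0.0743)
A > B > C

Key insight: Entropy is maximized by uniform distributions and minimized by concentrated distributions.

- Uniform distributions have maximum entropy log₂(4) = 2.0000 bits
- The more "peaked" or concentrated a distribution, the lower its entropy

Entropies:
  H(A) = 2.0000 bits
  H(B) = 1.9498 bits
  H(C) = 1.1191 bits

Ranking: A > B > C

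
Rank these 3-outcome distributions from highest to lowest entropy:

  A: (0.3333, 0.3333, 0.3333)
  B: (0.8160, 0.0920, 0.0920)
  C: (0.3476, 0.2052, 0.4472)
A > C > B

Key insight: Entropy is maximized by uniform distributions and minimized by concentrated distributions.

- Uniform distributions have maximum entropy log₂(3) = 1.5850 bits
- The more "peaked" or concentrated a distribution, the lower its entropy

Entropies:
  H(A) = 1.5850 bits
  H(B) = 0.8727 bits
  H(C) = 1.5179 bits

Ranking: A > C > B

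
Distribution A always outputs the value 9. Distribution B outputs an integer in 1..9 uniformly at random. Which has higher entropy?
B

A is deterministic, so H(A) = 0. B is uniform over 9 outcomes, so H(B) = log₂(9) = 3.170 bits. Any distribution with genuine randomness has higher entropy than a deterministic one.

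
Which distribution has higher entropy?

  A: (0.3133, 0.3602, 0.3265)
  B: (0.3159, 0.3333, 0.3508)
B

Both distributions are close to uniform, making this a harder comparison.

H(A) = 1.5825 bits
H(B) = 1.5836 bits

The distribution closer to uniform has higher entropy.
Answer: B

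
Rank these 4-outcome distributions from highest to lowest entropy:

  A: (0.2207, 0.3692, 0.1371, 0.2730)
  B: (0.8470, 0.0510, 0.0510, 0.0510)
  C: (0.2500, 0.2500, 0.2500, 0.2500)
C > A > B

Key insight: Entropy is maximized by uniform distributions and minimized by concentrated distributions.

- Uniform distributions have maximum entropy log₂(4) = 2.0000 bits
- The more "peaked" or concentrated a distribution, the lower its entropy

Entropies:
  H(A) = 1.9161 bits
  H(B) = 0.8598 bits
  H(C) = 2.0000 bits

Ranking: C > A > B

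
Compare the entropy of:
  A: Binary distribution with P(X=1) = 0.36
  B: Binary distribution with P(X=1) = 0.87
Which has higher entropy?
A

For binary distributions, entropy is maximized at p=0.5 and decreases as p moves toward 0 or 1.

H(A) = H(0.36) = 0.9427 bits
H(B) = H(0.87) = 0.5574 bits

Distribution A (p=0.36) is closer to uniform (p=0.5), so it has higher entropy.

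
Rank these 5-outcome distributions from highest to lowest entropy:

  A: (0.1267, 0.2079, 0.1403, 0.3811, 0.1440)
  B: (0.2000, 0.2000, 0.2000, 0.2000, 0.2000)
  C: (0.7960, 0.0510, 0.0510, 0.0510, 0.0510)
B > A > C

Key insight: Entropy is maximized by uniform distributions and minimized by concentrated distributions.

- Uniform distributions have maximum entropy log₂(5) = 2.3219 bits
- The more "peaked" or concentrated a distribution, the lower its entropy

Entropies:
  H(A) = 2.1792 bits
  H(B) = 2.3219 bits
  H(C) = 1.1379 bits

Ranking: B > A > C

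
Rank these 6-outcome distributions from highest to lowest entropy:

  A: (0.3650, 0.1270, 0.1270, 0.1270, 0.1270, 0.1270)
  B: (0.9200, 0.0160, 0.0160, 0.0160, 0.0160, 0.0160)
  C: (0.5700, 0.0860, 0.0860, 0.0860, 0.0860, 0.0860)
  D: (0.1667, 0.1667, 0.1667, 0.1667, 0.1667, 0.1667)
D > A > C > B

Key insight: Entropy is maximized by uniform distributions and minimized by concentrated distributions.

Entropies:
  H(A) = 2.4212 bits
  H(B) = 0.5879 bits
  H(C) = 1.9842 bits
  H(D) = 2.5850 bits

Ranking: D > A > C > B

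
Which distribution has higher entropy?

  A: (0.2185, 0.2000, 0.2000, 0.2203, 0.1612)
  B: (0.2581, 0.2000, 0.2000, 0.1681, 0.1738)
A

Both distributions are close to uniform, making this a harder comparison.

H(A) = 2.3135 bits
H(B) = 2.3043 bits

The distribution closer to uniform has higher entropy.
Answer: A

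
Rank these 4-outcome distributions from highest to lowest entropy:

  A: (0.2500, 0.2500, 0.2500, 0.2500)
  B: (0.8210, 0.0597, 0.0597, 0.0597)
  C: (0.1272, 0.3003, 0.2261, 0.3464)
A > C > B

Key insight: Entropy is maximized by uniform distributions and minimized by concentrated distributions.

- Uniform distributions have maximum entropy log₂(4) = 2.0000 bits
- The more "peaked" or concentrated a distribution, the lower its entropy

Entropies:
  H(A) = 2.0000 bits
  H(B) = 0.9616 bits
  H(C) = 1.9144 bits

Ranking: A > C > B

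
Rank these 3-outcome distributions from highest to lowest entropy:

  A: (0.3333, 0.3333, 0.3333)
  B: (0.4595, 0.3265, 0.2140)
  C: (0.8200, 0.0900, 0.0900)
A > B > C

Key insight: Entropy is maximized by uniform distributions and minimized by concentrated distributions.

- Uniform distributions have maximum entropy log₂(3) = 1.5850 bits
- The more "peaked" or concentrated a distribution, the lower its entropy

Entropies:
  H(A) = 1.5850 bits
  H(B) = 1.5187 bits
  H(C) = 0.8601 bits

Ranking: A > B > C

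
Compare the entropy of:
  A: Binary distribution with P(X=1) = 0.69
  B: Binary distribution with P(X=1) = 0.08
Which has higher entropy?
A

For binary distributions, entropy is maximized at p=0.5 and decreases as p moves toward 0 or 1.

H(A) = H(0.69) = 0.8932 bits
H(B) = H(0.08) = 0.4022 bits

Distribution A (p=0.69) is closer to uniform (p=0.5), so it has higher entropy.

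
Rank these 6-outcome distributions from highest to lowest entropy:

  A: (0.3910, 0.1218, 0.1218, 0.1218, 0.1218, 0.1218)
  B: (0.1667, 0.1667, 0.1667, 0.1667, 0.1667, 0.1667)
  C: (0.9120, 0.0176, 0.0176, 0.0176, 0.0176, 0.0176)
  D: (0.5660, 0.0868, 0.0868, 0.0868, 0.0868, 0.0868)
B > A > D > C

Key insight: Entropy is maximized by uniform distributions and minimized by concentrated distributions.

Entropies:
  H(A) = 2.3795 bits
  H(B) = 2.5850 bits
  H(C) = 0.6341 bits
  H(D) = 1.9951 bits

Ranking: B > A > D > C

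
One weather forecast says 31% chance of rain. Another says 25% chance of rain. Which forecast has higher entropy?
31% forecast

Treat each forecast as a Bernoulli distribution. Binary entropy is maximized at p=0.5 and falls off symmetrically toward 0 or 1. The 31% forecast is closer to 50%, so it is more uncertain. H(31%) ≈ 0.893 bits, H(25%) ≈ 0.811 bits.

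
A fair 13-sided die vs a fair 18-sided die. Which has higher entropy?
18-sided die

Both are uniform distributions; for uniform over n outcomes, H = log₂(n). H(13-sided) = log₂(13) = 3.700 bits and H(18-sided) = log₂(18) = 4.170 bits. More outcomes in a uniform distribution means higher entropy.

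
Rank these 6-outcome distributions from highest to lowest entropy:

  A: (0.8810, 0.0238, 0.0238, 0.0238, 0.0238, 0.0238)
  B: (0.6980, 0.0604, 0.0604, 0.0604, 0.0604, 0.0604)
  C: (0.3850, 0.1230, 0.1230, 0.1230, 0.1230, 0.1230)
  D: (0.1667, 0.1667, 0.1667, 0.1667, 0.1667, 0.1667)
D > C > B > A

Key insight: Entropy is maximized by uniform distributions and minimized by concentrated distributions.

Entropies:
  H(A) = 0.8028 bits
  H(B) = 1.5849 bits
  H(C) = 2.3895 bits
  H(D) = 2.5850 bits

Ranking: D > C > B > A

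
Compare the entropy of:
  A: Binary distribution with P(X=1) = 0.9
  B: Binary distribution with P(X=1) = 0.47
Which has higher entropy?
B

For binary distributions, entropy is maximized at p=0.5 and decreases as p moves toward 0 or 1.

H(A) = H(0.9) = 0.4690 bits
H(B) = H(0.47) = 0.9974 bits

Distribution B (p=0.47) is closer to uniform (p=0.5), so it has higher entropy.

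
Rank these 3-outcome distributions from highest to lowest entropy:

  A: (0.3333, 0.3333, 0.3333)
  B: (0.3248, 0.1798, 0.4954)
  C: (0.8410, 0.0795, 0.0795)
A > B > C

Key insight: Entropy is maximized by uniform distributions and minimized by concentrated distributions.

- Uniform distributions have maximum entropy log₂(3) = 1.5850 bits
- The more "peaked" or concentrated a distribution, the lower its entropy

Entropies:
  H(A) = 1.5850 bits
  H(B) = 1.4741 bits
  H(C) = 0.7909 bits

Ranking: A > B > C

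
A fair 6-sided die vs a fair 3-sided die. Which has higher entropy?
6-sided die

Both are uniform distributions; for uniform over n outcomes, H = log₂(n). H(6-sided) = log₂(6) = 2.585 bits and H(3-sided) = log₂(3) = 1.585 bits. More outcomes in a uniform distribution means higher entropy.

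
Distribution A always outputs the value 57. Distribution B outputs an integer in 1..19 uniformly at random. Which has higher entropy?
B

A is deterministic, so H(A) = 0. B is uniform over 19 outcomes, so H(B) = log₂(19) = 4.248 bits. Any distribution with genuine randomness has higher entropy than a deterministic one.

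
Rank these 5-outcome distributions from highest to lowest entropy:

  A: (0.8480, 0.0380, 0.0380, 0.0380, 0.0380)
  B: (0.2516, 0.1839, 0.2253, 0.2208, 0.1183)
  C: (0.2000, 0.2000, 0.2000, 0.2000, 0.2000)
C > B > A

Key insight: Entropy is maximized by uniform distributions and minimized by concentrated distributions.

- Uniform distributions have maximum entropy log₂(5) = 2.3219 bits
- The more "peaked" or concentrated a distribution, the lower its entropy

Entropies:
  H(A) = 0.9188 bits
  H(B) = 2.2801 bits
  H(C) = 2.3219 bits

Ranking: C > B > A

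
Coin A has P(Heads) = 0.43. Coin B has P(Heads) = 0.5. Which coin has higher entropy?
B

For binary distributions, entropy is maximized at p=0.5 and decreases as p moves toward 0 or 1.

H(A) = H(0.43) = 0.9858 bits
H(B) = H(0.5) = 1.0000 bits

Distribution B (p=0.5) is closer to uniform (p=0.5), so it has higher entropy.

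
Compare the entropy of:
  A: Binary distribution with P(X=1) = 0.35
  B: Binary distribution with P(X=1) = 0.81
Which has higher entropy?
A

For binary distributions, entropy is maximized at p=0.5 and decreases as p moves toward 0 or 1.

H(A) = H(0.35) = 0.9341 bits
H(B) = H(0.81) = 0.7015 bits

Distribution A (p=0.35) is closer to uniform (p=0.5), so it has higher entropy.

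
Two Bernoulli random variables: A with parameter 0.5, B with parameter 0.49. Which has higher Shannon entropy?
A

For binary distributions, entropy is maximized at p=0.5 and decreases as p moves toward 0 or 1.

H(A) = H(0.5) = 1.0000 bits
H(B) = H(0.49) = 0.9997 bits

Distribution A (p=0.5) is closer to uniform (p=0.5), so it has higher entropy.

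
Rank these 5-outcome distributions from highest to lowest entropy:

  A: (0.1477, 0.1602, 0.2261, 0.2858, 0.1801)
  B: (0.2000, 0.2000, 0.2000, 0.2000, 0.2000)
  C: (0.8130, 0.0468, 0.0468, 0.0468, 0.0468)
B > A > C

Key insight: Entropy is maximized by uniform distributions and minimized by concentrated distributions.

- Uniform distributions have maximum entropy log₂(5) = 2.3219 bits
- The more "peaked" or concentrated a distribution, the lower its entropy

Entropies:
  H(A) = 2.2777 bits
  H(B) = 2.3219 bits
  H(C) = 1.0692 bits

Ranking: B > A > C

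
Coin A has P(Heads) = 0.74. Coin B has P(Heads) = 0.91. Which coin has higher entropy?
A

For binary distributions, entropy is maximized at p=0.5 and decreases as p moves toward 0 or 1.

H(A) = H(0.74) = 0.8267 bits
H(B) = H(0.91) = 0.4365 bits

Distribution A (p=0.74) is closer to uniform (p=0.5), so it has higher entropy.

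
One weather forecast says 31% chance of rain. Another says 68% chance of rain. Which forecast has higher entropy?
68% forecast

Treat each forecast as a Bernoulli distribution. Binary entropy is maximized at p=0.5 and falls off symmetrically toward 0 or 1. The 68% forecast is closer to 50%, so it is more uncertain. H(31%) ≈ 0.893 bits, H(68%) ≈ 0.904 bits.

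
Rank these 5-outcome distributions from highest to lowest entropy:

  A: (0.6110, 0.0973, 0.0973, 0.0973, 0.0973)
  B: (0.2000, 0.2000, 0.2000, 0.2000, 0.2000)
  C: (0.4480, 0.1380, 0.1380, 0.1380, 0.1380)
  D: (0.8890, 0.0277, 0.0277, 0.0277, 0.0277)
B > C > A > D

Key insight: Entropy is maximized by uniform distributions and minimized by concentrated distributions.

Entropies:
  H(A) = 1.7422 bits
  H(B) = 2.3219 bits
  H(C) = 2.0962 bits
  H(D) = 0.7249 bits

Ranking: B > C > A > D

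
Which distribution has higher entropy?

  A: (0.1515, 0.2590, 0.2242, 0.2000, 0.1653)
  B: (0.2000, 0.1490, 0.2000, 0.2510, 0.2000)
B

Both distributions are close to uniform, making this a harder comparison.

H(A) = 2.2946 bits
H(B) = 2.3029 bits

The distribution closer to uniform has higher entropy.
Answer: B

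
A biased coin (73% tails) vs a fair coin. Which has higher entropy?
Fair coin

The fair coin is uniform (p=0.5), maximizing binary entropy at 1 bit. The biased coin has H(0.73) ≈ 0.841 bits — its outcome is more predictable, so its entropy is lower.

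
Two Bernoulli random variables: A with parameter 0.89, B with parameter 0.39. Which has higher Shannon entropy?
B

For binary distributions, entropy is maximized at p=0.5 and decreases as p moves toward 0 or 1.

H(A) = H(0.89) = 0.4999 bits
H(B) = H(0.39) = 0.9648 bits

Distribution B (p=0.39) is closer to uniform (p=0.5), so it has higher entropy.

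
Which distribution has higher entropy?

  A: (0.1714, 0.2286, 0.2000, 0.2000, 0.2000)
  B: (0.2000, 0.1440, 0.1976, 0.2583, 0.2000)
A

Both distributions are close to uniform, making this a harder comparison.

H(A) = 2.3160 bits
H(B) = 2.2982 bits

The distribution closer to uniform has higher entropy.
Answer: A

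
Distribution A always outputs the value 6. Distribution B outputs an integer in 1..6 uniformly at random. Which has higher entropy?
B

A is deterministic, so H(A) = 0. B is uniform over 6 outcomes, so H(B) = log₂(6) = 2.585 bits. Any distribution with genuine randomness has higher entropy than a deterministic one.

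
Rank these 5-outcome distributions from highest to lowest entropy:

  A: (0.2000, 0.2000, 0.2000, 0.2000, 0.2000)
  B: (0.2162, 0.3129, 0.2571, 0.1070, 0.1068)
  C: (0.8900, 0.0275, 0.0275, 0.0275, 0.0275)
A > B > C

Key insight: Entropy is maximized by uniform distributions and minimized by concentrated distributions.

- Uniform distributions have maximum entropy log₂(5) = 2.3219 bits
- The more "peaked" or concentrated a distribution, the lower its entropy

Entropies:
  H(A) = 2.3219 bits
  H(B) = 2.1957 bits
  H(C) = 0.7199 bits

Ranking: A > B > C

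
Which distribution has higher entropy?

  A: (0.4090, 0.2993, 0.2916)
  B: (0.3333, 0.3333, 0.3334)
B

Both distributions are close to uniform, making this a harder comparison.

H(A) = 1.5669 bits
H(B) = 1.5850 bits

The distribution closer to uniform has higher entropy.
Answer: B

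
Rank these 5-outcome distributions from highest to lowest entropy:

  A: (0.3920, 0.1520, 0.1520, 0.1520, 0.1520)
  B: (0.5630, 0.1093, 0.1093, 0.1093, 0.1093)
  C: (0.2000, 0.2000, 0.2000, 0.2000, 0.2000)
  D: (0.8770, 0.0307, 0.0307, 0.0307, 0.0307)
C > A > B > D

Key insight: Entropy is maximized by uniform distributions and minimized by concentrated distributions.

Entropies:
  H(A) = 2.1821 bits
  H(B) = 1.8625 bits
  H(C) = 2.3219 bits
  H(D) = 0.7839 bits

Ranking: C > A > B > D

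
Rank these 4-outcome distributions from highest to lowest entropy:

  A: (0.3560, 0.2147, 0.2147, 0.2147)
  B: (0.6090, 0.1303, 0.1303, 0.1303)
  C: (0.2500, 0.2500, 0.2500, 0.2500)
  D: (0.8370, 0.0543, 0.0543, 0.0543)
C > A > B > D

Key insight: Entropy is maximized by uniform distributions and minimized by concentrated distributions.

Entropies:
  H(A) = 1.9600 bits
  H(B) = 1.5852 bits
  H(C) = 2.0000 bits
  H(D) = 0.8998 bits

Ranking: C > A > B > D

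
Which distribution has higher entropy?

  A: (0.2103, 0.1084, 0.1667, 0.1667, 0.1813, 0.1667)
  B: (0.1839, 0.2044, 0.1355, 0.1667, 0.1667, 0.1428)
B

Both distributions are close to uniform, making this a harder comparison.

H(A) = 2.5597 bits
H(B) = 2.5709 bits

The distribution closer to uniform has higher entropy.
Answer: B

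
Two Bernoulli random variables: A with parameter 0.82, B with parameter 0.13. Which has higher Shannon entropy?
A

For binary distributions, entropy is maximized at p=0.5 and decreases as p moves toward 0 or 1.

H(A) = H(0.82) = 0.6801 bits
H(B) = H(0.13) = 0.5574 bits

Distribution A (p=0.82) is closer to uniform (p=0.5), so it has higher entropy.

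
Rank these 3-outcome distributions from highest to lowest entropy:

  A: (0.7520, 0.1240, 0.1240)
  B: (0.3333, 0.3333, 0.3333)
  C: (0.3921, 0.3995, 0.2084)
B > C > A

Key insight: Entropy is maximized by uniform distributions and minimized by concentrated distributions.

- Uniform distributions have maximum entropy log₂(3) = 1.5850 bits
- The more "peaked" or concentrated a distribution, the lower its entropy

Entropies:
  H(A) = 1.0561 bits
  H(B) = 1.5850 bits
  H(C) = 1.5300 bits

Ranking: B > C > A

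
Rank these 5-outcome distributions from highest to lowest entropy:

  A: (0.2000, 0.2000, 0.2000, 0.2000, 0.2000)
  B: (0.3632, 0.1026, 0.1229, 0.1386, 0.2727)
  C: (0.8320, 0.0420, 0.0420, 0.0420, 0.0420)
A > B > C

Key insight: Entropy is maximized by uniform distributions and minimized by concentrated distributions.

- Uniform distributions have maximum entropy log₂(5) = 2.3219 bits
- The more "peaked" or concentrated a distribution, the lower its entropy

Entropies:
  H(A) = 2.3219 bits
  H(B) = 2.1458 bits
  H(C) = 0.9891 bits

Ranking: A > B > C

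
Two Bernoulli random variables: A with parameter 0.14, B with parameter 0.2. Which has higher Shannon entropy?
B

For binary distributions, entropy is maximized at p=0.5 and decreases as p moves toward 0 or 1.

H(A) = H(0.14) = 0.5842 bits
H(B) = H(0.2) = 0.7219 bits

Distribution B (p=0.2) is closer to uniform (p=0.5), so it has higher entropy.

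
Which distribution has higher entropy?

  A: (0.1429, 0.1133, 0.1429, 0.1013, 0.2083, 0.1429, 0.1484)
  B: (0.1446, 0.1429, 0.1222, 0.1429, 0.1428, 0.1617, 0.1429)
B

Both distributions are close to uniform, making this a harder comparison.

H(A) = 2.7738 bits
H(B) = 2.8034 bits

The distribution closer to uniform has higher entropy.
Answer: B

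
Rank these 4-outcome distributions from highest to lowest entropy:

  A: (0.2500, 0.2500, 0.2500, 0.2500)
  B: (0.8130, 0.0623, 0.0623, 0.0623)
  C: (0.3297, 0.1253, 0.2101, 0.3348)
A > C > B

Key insight: Entropy is maximized by uniform distributions and minimized by concentrated distributions.

- Uniform distributions have maximum entropy log₂(4) = 2.0000 bits
- The more "peaked" or concentrated a distribution, the lower its entropy

Entropies:
  H(A) = 2.0000 bits
  H(B) = 0.9915 bits
  H(C) = 1.9048 bits

Ranking: A > C > B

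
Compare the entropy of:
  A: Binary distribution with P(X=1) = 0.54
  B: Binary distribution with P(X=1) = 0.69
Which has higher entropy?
A

For binary distributions, entropy is maximized at p=0.5 and decreases as p moves toward 0 or 1.

H(A) = H(0.54) = 0.9954 bits
H(B) = H(0.69) = 0.8932 bits

Distribution A (p=0.54) is closer to uniform (p=0.5), so it has higher entropy.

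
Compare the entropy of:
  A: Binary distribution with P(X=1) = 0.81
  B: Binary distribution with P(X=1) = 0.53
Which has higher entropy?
B

For binary distributions, entropy is maximized at p=0.5 and decreases as p moves toward 0 or 1.

H(A) = H(0.81) = 0.7015 bits
H(B) = H(0.53) = 0.9974 bits

Distribution B (p=0.53) is closer to uniform (p=0.5), so it has higher entropy.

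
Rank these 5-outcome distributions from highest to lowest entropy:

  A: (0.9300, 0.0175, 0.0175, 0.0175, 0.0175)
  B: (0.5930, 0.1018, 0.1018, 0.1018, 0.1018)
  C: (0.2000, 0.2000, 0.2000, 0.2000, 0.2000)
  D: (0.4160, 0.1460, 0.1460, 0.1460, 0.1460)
C > D > B > A

Key insight: Entropy is maximized by uniform distributions and minimized by concentrated distributions.

Entropies:
  H(A) = 0.5059 bits
  H(B) = 1.7889 bits
  H(C) = 2.3219 bits
  H(D) = 2.1475 bits

Ranking: C > D > B > A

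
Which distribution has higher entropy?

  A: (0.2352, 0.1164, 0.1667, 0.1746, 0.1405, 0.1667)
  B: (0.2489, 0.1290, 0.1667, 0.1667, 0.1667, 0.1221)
A

Both distributions are close to uniform, making this a harder comparison.

H(A) = 2.5513 bits
H(B) = 2.5434 bits

The distribution closer to uniform has higher entropy.
Answer: A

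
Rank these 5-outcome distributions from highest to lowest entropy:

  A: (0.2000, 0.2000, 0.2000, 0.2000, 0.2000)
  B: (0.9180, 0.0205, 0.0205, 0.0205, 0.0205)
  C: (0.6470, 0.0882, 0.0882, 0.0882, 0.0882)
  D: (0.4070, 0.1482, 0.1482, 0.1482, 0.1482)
A > D > C > B

Key insight: Entropy is maximized by uniform distributions and minimized by concentrated distributions.

Entropies:
  H(A) = 2.3219 bits
  H(B) = 0.5732 bits
  H(C) = 1.6427 bits
  H(D) = 2.1609 bits

Ranking: A > D > C > B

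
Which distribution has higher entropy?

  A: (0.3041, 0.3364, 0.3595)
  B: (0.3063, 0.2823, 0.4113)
A

Both distributions are close to uniform, making this a harder comparison.

H(A) = 1.5816 bits
H(B) = 1.5652 bits

The distribution closer to uniform has higher entropy.
Answer: A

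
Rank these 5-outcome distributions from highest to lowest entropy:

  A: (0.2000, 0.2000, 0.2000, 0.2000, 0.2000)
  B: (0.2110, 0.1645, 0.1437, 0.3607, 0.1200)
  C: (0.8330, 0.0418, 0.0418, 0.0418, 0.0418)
A > B > C

Key insight: Entropy is maximized by uniform distributions and minimized by concentrated distributions.

- Uniform distributions have maximum entropy log₂(5) = 2.3219 bits
- The more "peaked" or concentrated a distribution, the lower its entropy

Entropies:
  H(A) = 2.3219 bits
  H(B) = 2.2020 bits
  H(C) = 0.9848 bits

Ranking: A > B > C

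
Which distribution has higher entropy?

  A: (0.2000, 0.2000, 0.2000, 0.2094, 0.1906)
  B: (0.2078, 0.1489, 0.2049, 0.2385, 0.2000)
A

Both distributions are close to uniform, making this a harder comparison.

H(A) = 2.3213 bits
H(B) = 2.3063 bits

The distribution closer to uniform has higher entropy.
Answer: A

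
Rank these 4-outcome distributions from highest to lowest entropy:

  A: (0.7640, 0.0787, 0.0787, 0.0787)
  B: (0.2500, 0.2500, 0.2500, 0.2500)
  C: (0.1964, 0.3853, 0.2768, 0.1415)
B > C > A

Key insight: Entropy is maximized by uniform distributions and minimized by concentrated distributions.

- Uniform distributions have maximum entropy log₂(4) = 2.0000 bits
- The more "peaked" or concentrated a distribution, the lower its entropy

Entropies:
  H(A) = 1.1624 bits
  H(B) = 2.0000 bits
  H(C) = 1.9035 bits

Ranking: B > C > A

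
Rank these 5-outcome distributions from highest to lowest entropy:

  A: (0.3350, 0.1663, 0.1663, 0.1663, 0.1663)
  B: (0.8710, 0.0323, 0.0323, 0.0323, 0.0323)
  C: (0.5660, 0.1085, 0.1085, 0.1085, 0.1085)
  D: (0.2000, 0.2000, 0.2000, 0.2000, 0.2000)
D > A > C > B

Key insight: Entropy is maximized by uniform distributions and minimized by concentrated distributions.

Entropies:
  H(A) = 2.2500 bits
  H(B) = 0.8127 bits
  H(C) = 1.8554 bits
  H(D) = 2.3219 bits

Ranking: D > A > C > B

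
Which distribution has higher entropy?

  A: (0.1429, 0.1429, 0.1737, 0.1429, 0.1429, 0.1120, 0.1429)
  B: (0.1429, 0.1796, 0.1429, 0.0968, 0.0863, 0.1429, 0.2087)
A

Both distributions are close to uniform, making this a harder comparison.

H(A) = 2.7977 bits
H(B) = 2.7509 bits

The distribution closer to uniform has higher entropy.
Answer: A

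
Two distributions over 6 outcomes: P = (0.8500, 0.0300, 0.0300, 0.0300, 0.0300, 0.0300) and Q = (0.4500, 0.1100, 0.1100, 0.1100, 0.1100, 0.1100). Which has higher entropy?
Q

P is highly concentrated on one outcome (85%), making it nearly deterministic. Q spreads its mass more evenly (max 45%). The more spread-out distribution has higher entropy: H(P) ≈ 0.958 bits, H(Q) ≈ 2.270 bits.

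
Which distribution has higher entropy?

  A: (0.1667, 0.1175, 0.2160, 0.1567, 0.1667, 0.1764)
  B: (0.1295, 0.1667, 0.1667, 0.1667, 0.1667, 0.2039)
B

Both distributions are close to uniform, making this a harder comparison.

H(A) = 2.5628 bits
H(B) = 2.5729 bits

The distribution closer to uniform has higher entropy.
Answer: B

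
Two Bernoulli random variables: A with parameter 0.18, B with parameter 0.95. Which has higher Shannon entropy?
A

For binary distributions, entropy is maximized at p=0.5 and decreases as p moves toward 0 or 1.

H(A) = H(0.18) = 0.6801 bits
H(B) = H(0.95) = 0.2864 bits

Distribution A (p=0.18) is closer to uniform (p=0.5), so it has higher entropy.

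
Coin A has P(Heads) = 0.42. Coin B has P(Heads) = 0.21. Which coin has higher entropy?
A

For binary distributions, entropy is maximized at p=0.5 and decreases as p moves toward 0 or 1.

H(A) = H(0.42) = 0.9815 bits
H(B) = H(0.21) = 0.7415 bits

Distribution A (p=0.42) is closer to uniform (p=0.5), so it has higher entropy.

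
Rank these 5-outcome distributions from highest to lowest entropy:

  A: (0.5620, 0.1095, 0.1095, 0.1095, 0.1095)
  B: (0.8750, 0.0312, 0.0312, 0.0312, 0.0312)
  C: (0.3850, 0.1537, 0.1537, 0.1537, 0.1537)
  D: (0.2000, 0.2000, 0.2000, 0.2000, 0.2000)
D > C > A > B

Key insight: Entropy is maximized by uniform distributions and minimized by concentrated distributions.

Entropies:
  H(A) = 1.8649 bits
  H(B) = 0.7936 bits
  H(C) = 2.1915 bits
  H(D) = 2.3219 bits

Ranking: D > C > A > B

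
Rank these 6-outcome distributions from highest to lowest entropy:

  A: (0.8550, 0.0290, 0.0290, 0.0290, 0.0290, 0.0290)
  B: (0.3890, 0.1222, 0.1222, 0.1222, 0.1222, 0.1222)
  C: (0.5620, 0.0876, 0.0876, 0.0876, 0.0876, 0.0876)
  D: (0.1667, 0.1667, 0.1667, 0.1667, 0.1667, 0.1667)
D > B > C > A

Key insight: Entropy is maximized by uniform distributions and minimized by concentrated distributions.

Entropies:
  H(A) = 0.9339 bits
  H(B) = 2.3828 bits
  H(C) = 2.0059 bits
  H(D) = 2.5850 bits

Ranking: D > B > C > A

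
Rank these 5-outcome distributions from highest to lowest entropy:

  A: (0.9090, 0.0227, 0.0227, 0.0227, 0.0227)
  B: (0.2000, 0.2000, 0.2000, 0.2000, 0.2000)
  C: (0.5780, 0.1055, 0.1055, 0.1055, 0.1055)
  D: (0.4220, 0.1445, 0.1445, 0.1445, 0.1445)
B > D > C > A

Key insight: Entropy is maximized by uniform distributions and minimized by concentrated distributions.

Entropies:
  H(A) = 0.6218 bits
  H(B) = 2.3219 bits
  H(C) = 1.8264 bits
  H(D) = 2.1384 bits

Ranking: B > D > C > A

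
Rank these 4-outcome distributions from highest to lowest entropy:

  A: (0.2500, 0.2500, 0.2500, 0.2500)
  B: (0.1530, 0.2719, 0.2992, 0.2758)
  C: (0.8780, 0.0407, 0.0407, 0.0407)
A > B > C

Key insight: Entropy is maximized by uniform distributions and minimized by concentrated distributions.

- Uniform distributions have maximum entropy log₂(4) = 2.0000 bits
- The more "peaked" or concentrated a distribution, the lower its entropy

Entropies:
  H(A) = 2.0000 bits
  H(B) = 1.9587 bits
  H(C) = 0.7284 bits

Ranking: A > B > C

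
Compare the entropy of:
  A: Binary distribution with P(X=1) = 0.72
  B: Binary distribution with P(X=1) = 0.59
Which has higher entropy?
B

For binary distributions, entropy is maximized at p=0.5 and decreases as p moves toward 0 or 1.

H(A) = H(0.72) = 0.8555 bits
H(B) = H(0.59) = 0.9765 bits

Distribution B (p=0.59) is closer to uniform (p=0.5), so it has higher entropy.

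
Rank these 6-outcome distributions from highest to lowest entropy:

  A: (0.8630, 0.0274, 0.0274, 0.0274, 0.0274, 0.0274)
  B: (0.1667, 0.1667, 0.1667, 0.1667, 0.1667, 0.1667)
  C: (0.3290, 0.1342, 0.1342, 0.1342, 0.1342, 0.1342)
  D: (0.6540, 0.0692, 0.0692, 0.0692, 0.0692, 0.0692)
B > C > D > A

Key insight: Entropy is maximized by uniform distributions and minimized by concentrated distributions.

Entropies:
  H(A) = 0.8944 bits
  H(B) = 2.5850 bits
  H(C) = 2.4719 bits
  H(D) = 1.7338 bits

Ranking: B > C > D > A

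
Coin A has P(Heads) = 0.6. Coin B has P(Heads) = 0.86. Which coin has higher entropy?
A

For binary distributions, entropy is maximized at p=0.5 and decreases as p moves toward 0 or 1.

H(A) = H(0.6) = 0.9710 bits
H(B) = H(0.86) = 0.5842 bits

Distribution A (p=0.6) is closer to uniform (p=0.5), so it has higher entropy.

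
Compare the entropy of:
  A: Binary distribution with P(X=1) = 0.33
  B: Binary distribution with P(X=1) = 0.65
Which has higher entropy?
B

For binary distributions, entropy is maximized at p=0.5 and decreases as p moves toward 0 or 1.

H(A) = H(0.33) = 0.9149 bits
H(B) = H(0.65) = 0.9341 bits

Distribution B (p=0.65) is closer to uniform (p=0.5), so it has higher entropy.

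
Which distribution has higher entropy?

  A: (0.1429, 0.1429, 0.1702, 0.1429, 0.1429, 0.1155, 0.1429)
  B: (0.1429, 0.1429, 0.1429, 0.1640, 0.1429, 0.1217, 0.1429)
B

Both distributions are close to uniform, making this a harder comparison.

H(A) = 2.7998 bits
H(B) = 2.8028 bits

The distribution closer to uniform has higher entropy.
Answer: B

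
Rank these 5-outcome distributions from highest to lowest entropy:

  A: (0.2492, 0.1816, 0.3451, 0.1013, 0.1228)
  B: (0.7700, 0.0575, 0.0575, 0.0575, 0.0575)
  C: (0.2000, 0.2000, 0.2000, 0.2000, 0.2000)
C > A > B

Key insight: Entropy is maximized by uniform distributions and minimized by concentrated distributions.

- Uniform distributions have maximum entropy log₂(5) = 2.3219 bits
- The more "peaked" or concentrated a distribution, the lower its entropy

Entropies:
  H(A) = 2.1824 bits
  H(B) = 1.2380 bits
  H(C) = 2.3219 bits

Ranking: C > A > B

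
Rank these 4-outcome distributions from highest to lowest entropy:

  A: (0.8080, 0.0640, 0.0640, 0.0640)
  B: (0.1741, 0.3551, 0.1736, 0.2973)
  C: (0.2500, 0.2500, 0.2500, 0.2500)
C > B > A

Key insight: Entropy is maximized by uniform distributions and minimized by concentrated distributions.

- Uniform distributions have maximum entropy log₂(4) = 2.0000 bits
- The more "peaked" or concentrated a distribution, the lower its entropy

Entropies:
  H(A) = 1.0099 bits
  H(B) = 1.9282 bits
  H(C) = 2.0000 bits

Ranking: C > B > A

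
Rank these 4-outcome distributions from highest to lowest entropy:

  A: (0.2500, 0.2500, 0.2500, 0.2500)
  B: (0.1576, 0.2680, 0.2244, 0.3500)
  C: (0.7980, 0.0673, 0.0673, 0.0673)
A > B > C

Key insight: Entropy is maximized by uniform distributions and minimized by concentrated distributions.

- Uniform distributions have maximum entropy log₂(4) = 2.0000 bits
- The more "peaked" or concentrated a distribution, the lower its entropy

Entropies:
  H(A) = 2.0000 bits
  H(B) = 1.9431 bits
  H(C) = 1.0461 bits

Ranking: A > B > C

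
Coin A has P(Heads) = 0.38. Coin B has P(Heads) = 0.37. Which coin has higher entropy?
A

For binary distributions, entropy is maximized at p=0.5 and decreases as p moves toward 0 or 1.

H(A) = H(0.38) = 0.9580 bits
H(B) = H(0.37) = 0.9507 bits

Distribution A (p=0.38) is closer to uniform (p=0.5), so it has higher entropy.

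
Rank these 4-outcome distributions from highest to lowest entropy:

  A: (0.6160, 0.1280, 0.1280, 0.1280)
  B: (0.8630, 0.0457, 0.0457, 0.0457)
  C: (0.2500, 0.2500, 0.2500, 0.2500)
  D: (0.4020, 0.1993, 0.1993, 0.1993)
C > D > A > B

Key insight: Entropy is maximized by uniform distributions and minimized by concentrated distributions.

Entropies:
  H(A) = 1.5694 bits
  H(B) = 0.7935 bits
  H(C) = 2.0000 bits
  H(D) = 1.9199 bits

Ranking: C > D > A > B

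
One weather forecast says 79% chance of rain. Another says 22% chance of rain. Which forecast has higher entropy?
22% forecast

Treat each forecast as a Bernoulli distribution. Binary entropy is maximized at p=0.5 and falls off symmetrically toward 0 or 1. The 22% forecast is closer to 50%, so it is more uncertain. H(79%) ≈ 0.741 bits, H(22%) ≈ 0.760 bits.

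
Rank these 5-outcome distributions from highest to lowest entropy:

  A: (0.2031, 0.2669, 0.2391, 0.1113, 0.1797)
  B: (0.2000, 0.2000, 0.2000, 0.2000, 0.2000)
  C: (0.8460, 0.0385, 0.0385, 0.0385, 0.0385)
B > A > C

Key insight: Entropy is maximized by uniform distributions and minimized by concentrated distributions.

- Uniform distributions have maximum entropy log₂(5) = 2.3219 bits
- The more "peaked" or concentrated a distribution, the lower its entropy

Entropies:
  H(A) = 2.2668 bits
  H(B) = 2.3219 bits
  H(C) = 0.9278 bits

Ranking: B > A > C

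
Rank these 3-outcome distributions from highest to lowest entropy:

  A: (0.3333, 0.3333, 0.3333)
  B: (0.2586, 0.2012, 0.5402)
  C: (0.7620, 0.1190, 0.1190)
A > B > C

Key insight: Entropy is maximized by uniform distributions and minimized by concentrated distributions.

- Uniform distributions have maximum entropy log₂(3) = 1.5850 bits
- The more "peaked" or concentrated a distribution, the lower its entropy

Entropies:
  H(A) = 1.5850 bits
  H(B) = 1.4499 bits
  H(C) = 1.0297 bits

Ranking: A > B > C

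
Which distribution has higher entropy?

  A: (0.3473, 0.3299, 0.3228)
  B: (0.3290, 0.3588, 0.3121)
A

Both distributions are close to uniform, making this a harder comparison.

H(A) = 1.5843 bits
H(B) = 1.5826 bits

The distribution closer to uniform has higher entropy.
Answer: A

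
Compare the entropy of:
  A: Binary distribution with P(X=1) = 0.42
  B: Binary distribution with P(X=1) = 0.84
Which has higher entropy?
A

For binary distributions, entropy is maximized at p=0.5 and decreases as p moves toward 0 or 1.

H(A) = H(0.42) = 0.9815 bits
H(B) = H(0.84) = 0.6343 bits

Distribution A (p=0.42) is closer to uniform (p=0.5), so it has higher entropy.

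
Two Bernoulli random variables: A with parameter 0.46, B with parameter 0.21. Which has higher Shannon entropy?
A

For binary distributions, entropy is maximized at p=0.5 and decreases as p moves toward 0 or 1.

H(A) = H(0.46) = 0.9954 bits
H(B) = H(0.21) = 0.7415 bits

Distribution A (p=0.46) is closer to uniform (p=0.5), so it has higher entropy.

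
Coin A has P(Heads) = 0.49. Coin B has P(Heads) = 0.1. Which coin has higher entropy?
A

For binary distributions, entropy is maximized at p=0.5 and decreases as p moves toward 0 or 1.

H(A) = H(0.49) = 0.9997 bits
H(B) = H(0.1) = 0.4690 bits

Distribution A (p=0.49) is closer to uniform (p=0.5), so it has higher entropy.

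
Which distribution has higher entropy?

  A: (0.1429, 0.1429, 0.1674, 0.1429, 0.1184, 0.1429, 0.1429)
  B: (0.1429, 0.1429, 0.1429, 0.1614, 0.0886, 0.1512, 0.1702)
A

Both distributions are close to uniform, making this a harder comparison.

H(A) = 2.8013 bits
H(B) = 2.7846 bits

The distribution closer to uniform has higher entropy.
Answer: A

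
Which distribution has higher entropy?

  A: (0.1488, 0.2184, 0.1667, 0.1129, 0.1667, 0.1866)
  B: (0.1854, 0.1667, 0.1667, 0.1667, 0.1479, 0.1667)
B

Both distributions are close to uniform, making this a harder comparison.

H(A) = 2.5572 bits
H(B) = 2.5819 bits

The distribution closer to uniform has higher entropy.
Answer: B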